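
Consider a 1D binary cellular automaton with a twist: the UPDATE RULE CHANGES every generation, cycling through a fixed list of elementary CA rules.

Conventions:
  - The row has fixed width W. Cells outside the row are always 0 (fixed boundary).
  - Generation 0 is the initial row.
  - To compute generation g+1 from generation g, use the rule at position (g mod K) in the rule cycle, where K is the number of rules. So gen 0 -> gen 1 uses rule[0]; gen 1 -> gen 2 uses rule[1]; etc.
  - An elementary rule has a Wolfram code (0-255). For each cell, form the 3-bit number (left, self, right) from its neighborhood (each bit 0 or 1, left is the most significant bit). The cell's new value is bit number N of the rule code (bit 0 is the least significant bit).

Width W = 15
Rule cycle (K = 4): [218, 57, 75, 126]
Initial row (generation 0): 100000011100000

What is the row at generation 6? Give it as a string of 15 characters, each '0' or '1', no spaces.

Gen 0: 100000011100000
Gen 1 (rule 218): 010000111110000
Gen 2 (rule 57): 001110100001111
Gen 3 (rule 75): 111010001111001
Gen 4 (rule 126): 101111011001111
Gen 5 (rule 218): 001111011111111
Gen 6 (rule 57): 101000110000000

Answer: 101000110000000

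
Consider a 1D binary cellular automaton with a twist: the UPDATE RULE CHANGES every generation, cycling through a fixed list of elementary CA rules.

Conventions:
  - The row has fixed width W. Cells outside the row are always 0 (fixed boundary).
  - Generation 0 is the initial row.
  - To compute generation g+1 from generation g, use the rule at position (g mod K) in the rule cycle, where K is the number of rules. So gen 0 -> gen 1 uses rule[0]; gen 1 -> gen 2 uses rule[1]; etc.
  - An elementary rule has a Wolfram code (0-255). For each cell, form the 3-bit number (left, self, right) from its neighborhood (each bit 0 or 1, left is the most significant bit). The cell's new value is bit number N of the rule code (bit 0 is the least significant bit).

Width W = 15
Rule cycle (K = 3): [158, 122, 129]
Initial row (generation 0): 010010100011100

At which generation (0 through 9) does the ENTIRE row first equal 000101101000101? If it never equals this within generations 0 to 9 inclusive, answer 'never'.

Answer: never

Derivation:
Gen 0: 010010100011100
Gen 1 (rule 158): 111110110111010
Gen 2 (rule 122): 100011111101101
Gen 3 (rule 129): 001001111000000
Gen 4 (rule 158): 011111110100000
Gen 5 (rule 122): 110000011010000
Gen 6 (rule 129): 000111000000111
Gen 7 (rule 158): 001110100001110
Gen 8 (rule 122): 011011010011011
Gen 9 (rule 129): 000000000000000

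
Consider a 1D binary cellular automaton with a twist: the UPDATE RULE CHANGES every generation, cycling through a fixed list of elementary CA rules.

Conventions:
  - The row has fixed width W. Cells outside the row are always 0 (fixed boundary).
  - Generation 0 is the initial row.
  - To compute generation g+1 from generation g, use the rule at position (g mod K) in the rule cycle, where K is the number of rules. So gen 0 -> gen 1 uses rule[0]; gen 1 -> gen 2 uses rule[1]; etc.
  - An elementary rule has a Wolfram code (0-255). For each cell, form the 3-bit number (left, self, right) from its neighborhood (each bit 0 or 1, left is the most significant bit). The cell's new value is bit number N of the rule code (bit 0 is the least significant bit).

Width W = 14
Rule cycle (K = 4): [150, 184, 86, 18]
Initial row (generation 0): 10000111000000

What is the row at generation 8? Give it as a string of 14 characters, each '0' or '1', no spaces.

Answer: 00000000100000

Derivation:
Gen 0: 10000111000000
Gen 1 (rule 150): 11001010100000
Gen 2 (rule 184): 10100101010000
Gen 3 (rule 86): 10111101011000
Gen 4 (rule 18): 00000000000100
Gen 5 (rule 150): 00000000001110
Gen 6 (rule 184): 00000000001101
Gen 7 (rule 86): 00000000010101
Gen 8 (rule 18): 00000000100000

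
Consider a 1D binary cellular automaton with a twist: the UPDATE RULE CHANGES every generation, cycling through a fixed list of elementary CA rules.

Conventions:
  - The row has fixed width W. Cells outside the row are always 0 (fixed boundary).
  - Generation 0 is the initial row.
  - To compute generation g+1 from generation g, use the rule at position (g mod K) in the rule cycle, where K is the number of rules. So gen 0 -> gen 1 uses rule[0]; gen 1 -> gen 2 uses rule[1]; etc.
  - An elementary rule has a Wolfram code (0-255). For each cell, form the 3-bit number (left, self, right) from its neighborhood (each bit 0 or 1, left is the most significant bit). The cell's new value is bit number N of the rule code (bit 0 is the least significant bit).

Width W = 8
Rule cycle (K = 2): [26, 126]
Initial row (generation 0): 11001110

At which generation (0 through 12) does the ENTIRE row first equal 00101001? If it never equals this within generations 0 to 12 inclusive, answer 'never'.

Gen 0: 11001110
Gen 1 (rule 26): 10111001
Gen 2 (rule 126): 11101111
Gen 3 (rule 26): 10001000
Gen 4 (rule 126): 11011100
Gen 5 (rule 26): 10010010
Gen 6 (rule 126): 11111111
Gen 7 (rule 26): 10000000
Gen 8 (rule 126): 11000000
Gen 9 (rule 26): 10100000
Gen 10 (rule 126): 11110000
Gen 11 (rule 26): 10001000
Gen 12 (rule 126): 11011100

Answer: never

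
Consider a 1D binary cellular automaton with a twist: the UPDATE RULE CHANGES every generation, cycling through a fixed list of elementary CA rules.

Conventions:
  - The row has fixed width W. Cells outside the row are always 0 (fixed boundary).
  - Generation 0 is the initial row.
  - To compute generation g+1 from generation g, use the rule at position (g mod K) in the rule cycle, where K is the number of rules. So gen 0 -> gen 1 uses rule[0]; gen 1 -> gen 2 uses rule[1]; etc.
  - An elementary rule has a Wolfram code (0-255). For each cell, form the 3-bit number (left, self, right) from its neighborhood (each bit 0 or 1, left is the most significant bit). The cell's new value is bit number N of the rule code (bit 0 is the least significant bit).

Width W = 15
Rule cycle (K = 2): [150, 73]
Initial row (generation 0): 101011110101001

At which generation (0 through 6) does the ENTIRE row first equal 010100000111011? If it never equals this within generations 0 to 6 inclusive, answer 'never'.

Answer: 5

Derivation:
Gen 0: 101011110101001
Gen 1 (rule 150): 101001100101111
Gen 2 (rule 73): 000001100001001
Gen 3 (rule 150): 000010010011111
Gen 4 (rule 73): 111000000010001
Gen 5 (rule 150): 010100000111011
Gen 6 (rule 73): 000001110101011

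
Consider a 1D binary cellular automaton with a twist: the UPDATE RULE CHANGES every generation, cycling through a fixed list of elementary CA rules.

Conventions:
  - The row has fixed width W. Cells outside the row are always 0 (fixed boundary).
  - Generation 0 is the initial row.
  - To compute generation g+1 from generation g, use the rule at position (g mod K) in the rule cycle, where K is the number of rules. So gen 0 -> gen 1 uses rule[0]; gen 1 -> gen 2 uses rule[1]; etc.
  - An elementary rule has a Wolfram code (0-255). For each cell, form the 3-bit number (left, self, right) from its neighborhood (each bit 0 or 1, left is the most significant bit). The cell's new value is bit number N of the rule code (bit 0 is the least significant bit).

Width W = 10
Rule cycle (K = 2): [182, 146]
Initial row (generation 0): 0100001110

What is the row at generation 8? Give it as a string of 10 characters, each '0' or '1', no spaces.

Answer: 0101101110

Derivation:
Gen 0: 0100001110
Gen 1 (rule 182): 1110010101
Gen 2 (rule 146): 0101100000
Gen 3 (rule 182): 1110010000
Gen 4 (rule 146): 0101101000
Gen 5 (rule 182): 1110011100
Gen 6 (rule 146): 0101101010
Gen 7 (rule 182): 1110011111
Gen 8 (rule 146): 0101101110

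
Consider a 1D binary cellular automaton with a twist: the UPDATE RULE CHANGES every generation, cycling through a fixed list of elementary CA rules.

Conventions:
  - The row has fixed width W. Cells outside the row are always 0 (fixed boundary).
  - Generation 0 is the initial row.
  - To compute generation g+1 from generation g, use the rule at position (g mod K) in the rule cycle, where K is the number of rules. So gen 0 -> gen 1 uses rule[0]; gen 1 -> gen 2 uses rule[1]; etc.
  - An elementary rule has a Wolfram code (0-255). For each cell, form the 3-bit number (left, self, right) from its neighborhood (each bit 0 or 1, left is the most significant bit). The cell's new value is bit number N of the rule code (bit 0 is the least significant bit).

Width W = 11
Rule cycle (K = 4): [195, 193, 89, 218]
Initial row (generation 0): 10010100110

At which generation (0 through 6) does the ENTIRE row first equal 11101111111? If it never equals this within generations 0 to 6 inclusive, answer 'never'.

Answer: 4

Derivation:
Gen 0: 10010100110
Gen 1 (rule 195): 00100001010
Gen 2 (rule 193): 10001100000
Gen 3 (rule 89): 01101111111
Gen 4 (rule 218): 11101111111
Gen 5 (rule 195): 01100111111
Gen 6 (rule 193): 00100011111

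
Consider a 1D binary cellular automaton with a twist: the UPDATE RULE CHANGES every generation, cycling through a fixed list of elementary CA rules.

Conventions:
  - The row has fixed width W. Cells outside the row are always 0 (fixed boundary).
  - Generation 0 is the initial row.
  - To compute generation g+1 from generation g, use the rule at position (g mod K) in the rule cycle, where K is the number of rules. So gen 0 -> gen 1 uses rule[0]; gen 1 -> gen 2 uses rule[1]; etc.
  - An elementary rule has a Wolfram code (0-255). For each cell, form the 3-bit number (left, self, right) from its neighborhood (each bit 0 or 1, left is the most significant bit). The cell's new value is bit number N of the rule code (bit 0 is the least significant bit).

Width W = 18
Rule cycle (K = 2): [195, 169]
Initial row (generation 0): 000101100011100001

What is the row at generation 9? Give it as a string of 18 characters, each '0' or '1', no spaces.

Answer: 000000010011000010

Derivation:
Gen 0: 000101100011100001
Gen 1 (rule 195): 111000101101101110
Gen 2 (rule 169): 110010011011011100
Gen 3 (rule 195): 010100101001001101
Gen 4 (rule 169): 001000010000001010
Gen 5 (rule 195): 110011100111110000
Gen 6 (rule 169): 100011000111100111
Gen 7 (rule 195): 001101011011101011
Gen 8 (rule 169): 101010110111010110
Gen 9 (rule 195): 000000010011000010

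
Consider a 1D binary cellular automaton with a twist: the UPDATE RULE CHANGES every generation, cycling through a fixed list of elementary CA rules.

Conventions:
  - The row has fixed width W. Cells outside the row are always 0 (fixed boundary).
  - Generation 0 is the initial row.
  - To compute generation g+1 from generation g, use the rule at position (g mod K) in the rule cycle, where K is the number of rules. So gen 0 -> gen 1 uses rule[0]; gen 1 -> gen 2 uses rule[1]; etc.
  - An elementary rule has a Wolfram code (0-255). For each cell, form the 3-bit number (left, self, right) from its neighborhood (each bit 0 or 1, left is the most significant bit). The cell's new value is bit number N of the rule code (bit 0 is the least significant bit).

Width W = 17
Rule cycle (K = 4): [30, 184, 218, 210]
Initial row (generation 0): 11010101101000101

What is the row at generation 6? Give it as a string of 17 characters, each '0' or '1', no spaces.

Answer: 00101010001010100

Derivation:
Gen 0: 11010101101000101
Gen 1 (rule 30): 10010101001101101
Gen 2 (rule 184): 01001010101011010
Gen 3 (rule 218): 10110000000011001
Gen 4 (rule 210): 00011000000101110
Gen 5 (rule 30): 00110100001101001
Gen 6 (rule 184): 00101010001010100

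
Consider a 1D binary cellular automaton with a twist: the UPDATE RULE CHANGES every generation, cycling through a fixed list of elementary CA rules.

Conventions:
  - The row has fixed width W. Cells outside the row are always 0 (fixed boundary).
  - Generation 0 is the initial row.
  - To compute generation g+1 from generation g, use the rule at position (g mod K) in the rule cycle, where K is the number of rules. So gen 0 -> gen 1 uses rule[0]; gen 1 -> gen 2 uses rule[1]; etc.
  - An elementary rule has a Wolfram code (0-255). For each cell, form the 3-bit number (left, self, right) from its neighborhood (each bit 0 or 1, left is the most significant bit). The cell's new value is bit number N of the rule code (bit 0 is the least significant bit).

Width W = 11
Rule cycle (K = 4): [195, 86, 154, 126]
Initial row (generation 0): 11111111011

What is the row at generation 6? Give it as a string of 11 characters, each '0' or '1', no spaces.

Gen 0: 11111111011
Gen 1 (rule 195): 01111111001
Gen 2 (rule 86): 10000001111
Gen 3 (rule 154): 01000011110
Gen 4 (rule 126): 11100110011
Gen 5 (rule 195): 01101010101
Gen 6 (rule 86): 10101010101

Answer: 10101010101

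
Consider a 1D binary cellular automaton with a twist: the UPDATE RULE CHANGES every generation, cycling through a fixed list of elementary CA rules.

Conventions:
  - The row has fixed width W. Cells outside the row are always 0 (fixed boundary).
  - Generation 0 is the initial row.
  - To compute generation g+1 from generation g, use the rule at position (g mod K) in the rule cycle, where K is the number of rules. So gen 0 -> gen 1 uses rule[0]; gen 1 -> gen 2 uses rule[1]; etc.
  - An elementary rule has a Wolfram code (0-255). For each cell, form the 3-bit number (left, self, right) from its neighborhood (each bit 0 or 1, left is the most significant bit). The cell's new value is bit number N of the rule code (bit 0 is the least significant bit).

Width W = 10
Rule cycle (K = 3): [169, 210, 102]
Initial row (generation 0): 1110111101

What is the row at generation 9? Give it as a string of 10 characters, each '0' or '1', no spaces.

Answer: 0000101011

Derivation:
Gen 0: 1110111101
Gen 1 (rule 169): 1101111010
Gen 2 (rule 210): 0100111001
Gen 3 (rule 102): 1101001011
Gen 4 (rule 169): 1010000110
Gen 5 (rule 210): 0001001011
Gen 6 (rule 102): 0011011101
Gen 7 (rule 169): 1010111010
Gen 8 (rule 210): 0000011001
Gen 9 (rule 102): 0000101011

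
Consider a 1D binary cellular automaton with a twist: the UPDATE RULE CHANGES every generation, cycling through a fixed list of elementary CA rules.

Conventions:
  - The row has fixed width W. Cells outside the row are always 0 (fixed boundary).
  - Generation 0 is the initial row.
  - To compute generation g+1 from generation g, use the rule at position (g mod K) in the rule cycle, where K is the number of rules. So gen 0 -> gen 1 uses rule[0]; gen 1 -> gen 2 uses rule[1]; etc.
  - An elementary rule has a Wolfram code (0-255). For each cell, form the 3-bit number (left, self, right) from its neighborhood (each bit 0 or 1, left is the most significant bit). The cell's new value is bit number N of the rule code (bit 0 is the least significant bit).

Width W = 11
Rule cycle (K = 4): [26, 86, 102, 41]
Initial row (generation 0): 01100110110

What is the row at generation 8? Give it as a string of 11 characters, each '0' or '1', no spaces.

Answer: 10100010000

Derivation:
Gen 0: 01100110110
Gen 1 (rule 26): 11011100101
Gen 2 (rule 86): 01000111101
Gen 3 (rule 102): 11001000111
Gen 4 (rule 41): 10000010100
Gen 5 (rule 26): 01000100010
Gen 6 (rule 86): 11101110111
Gen 7 (rule 102): 00110011001
Gen 8 (rule 41): 10100010000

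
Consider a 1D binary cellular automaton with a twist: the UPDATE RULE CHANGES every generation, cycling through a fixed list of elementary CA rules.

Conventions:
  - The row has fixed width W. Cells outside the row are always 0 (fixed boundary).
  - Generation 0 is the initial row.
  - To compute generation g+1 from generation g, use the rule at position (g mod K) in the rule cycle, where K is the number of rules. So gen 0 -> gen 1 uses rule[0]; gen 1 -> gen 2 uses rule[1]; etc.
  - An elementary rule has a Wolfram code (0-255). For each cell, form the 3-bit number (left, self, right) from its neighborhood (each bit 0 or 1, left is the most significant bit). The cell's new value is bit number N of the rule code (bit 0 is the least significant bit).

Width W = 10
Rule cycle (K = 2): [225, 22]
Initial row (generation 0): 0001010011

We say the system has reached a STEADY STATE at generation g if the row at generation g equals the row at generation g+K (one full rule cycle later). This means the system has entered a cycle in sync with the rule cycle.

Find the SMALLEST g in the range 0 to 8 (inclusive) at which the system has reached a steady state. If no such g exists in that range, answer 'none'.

Gen 0: 0001010011
Gen 1 (rule 225): 1100100001
Gen 2 (rule 22): 0011110011
Gen 3 (rule 225): 1001110001
Gen 4 (rule 22): 1110001011
Gen 5 (rule 225): 0110100101
Gen 6 (rule 22): 1000111101
Gen 7 (rule 225): 0010011110
Gen 8 (rule 22): 0111100001
Gen 9 (rule 225): 0011101100
Gen 10 (rule 22): 0100000010

Answer: none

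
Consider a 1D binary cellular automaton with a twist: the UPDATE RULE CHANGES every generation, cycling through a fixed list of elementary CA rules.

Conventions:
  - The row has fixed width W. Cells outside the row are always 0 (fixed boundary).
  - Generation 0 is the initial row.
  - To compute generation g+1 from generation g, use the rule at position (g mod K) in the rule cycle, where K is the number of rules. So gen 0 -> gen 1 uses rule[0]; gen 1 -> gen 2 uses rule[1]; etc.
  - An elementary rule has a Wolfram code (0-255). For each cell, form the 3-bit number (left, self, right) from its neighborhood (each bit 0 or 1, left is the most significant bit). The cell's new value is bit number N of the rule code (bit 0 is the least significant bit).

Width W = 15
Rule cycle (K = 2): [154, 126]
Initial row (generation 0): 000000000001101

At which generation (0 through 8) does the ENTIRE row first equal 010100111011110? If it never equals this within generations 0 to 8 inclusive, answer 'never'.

Answer: never

Derivation:
Gen 0: 000000000001101
Gen 1 (rule 154): 000000000011000
Gen 2 (rule 126): 000000000111100
Gen 3 (rule 154): 000000001111010
Gen 4 (rule 126): 000000011001111
Gen 5 (rule 154): 000000110111110
Gen 6 (rule 126): 000001111100011
Gen 7 (rule 154): 000011111010110
Gen 8 (rule 126): 000110001111111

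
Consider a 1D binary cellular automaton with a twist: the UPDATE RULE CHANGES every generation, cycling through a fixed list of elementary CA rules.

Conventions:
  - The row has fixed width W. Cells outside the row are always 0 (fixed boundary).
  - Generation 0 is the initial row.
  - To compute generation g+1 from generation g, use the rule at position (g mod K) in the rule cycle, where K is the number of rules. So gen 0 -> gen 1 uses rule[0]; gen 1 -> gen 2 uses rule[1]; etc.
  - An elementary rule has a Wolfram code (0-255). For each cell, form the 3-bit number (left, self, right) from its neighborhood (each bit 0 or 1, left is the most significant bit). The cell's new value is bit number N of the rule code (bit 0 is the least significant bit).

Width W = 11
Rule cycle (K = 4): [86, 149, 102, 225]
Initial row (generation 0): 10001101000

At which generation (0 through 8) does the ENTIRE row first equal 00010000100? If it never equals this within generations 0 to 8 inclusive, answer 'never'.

Answer: never

Derivation:
Gen 0: 10001101000
Gen 1 (rule 86): 11010101100
Gen 2 (rule 149): 00010100011
Gen 3 (rule 102): 00111100101
Gen 4 (rule 225): 10011100010
Gen 5 (rule 86): 11100110111
Gen 6 (rule 149): 01010000010
Gen 7 (rule 102): 11110000110
Gen 8 (rule 225): 01110110010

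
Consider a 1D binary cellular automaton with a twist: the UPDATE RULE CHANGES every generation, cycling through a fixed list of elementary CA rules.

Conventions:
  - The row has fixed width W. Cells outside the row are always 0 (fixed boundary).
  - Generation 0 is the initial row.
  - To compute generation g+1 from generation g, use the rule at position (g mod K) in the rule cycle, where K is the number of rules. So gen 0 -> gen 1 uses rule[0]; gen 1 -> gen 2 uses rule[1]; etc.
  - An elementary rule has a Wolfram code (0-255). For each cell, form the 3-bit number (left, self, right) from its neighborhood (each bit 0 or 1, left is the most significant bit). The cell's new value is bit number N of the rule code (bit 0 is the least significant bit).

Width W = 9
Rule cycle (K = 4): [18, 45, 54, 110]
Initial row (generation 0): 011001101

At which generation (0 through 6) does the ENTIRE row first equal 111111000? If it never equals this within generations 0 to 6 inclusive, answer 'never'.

Gen 0: 011001101
Gen 1 (rule 18): 100110000
Gen 2 (rule 45): 100100111
Gen 3 (rule 54): 111111000
Gen 4 (rule 110): 100001000
Gen 5 (rule 18): 010010100
Gen 6 (rule 45): 010011101

Answer: 3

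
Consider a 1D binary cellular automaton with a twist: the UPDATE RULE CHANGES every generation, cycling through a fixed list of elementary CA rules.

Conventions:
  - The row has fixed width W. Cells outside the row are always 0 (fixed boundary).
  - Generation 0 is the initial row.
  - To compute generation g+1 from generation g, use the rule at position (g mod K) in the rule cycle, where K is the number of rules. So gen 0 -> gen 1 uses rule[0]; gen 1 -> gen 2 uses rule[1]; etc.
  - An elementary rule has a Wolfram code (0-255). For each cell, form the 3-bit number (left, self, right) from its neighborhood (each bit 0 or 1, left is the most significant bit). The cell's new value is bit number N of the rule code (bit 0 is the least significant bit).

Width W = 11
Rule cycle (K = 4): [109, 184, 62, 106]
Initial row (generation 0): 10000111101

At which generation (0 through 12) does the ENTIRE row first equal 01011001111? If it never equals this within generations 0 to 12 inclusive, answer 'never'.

Answer: never

Derivation:
Gen 0: 10000111101
Gen 1 (rule 109): 10110100111
Gen 2 (rule 184): 01101010110
Gen 3 (rule 62): 11011111101
Gen 4 (rule 106): 11110000110
Gen 5 (rule 109): 10010110110
Gen 6 (rule 184): 01001101101
Gen 7 (rule 62): 11111011011
Gen 8 (rule 106): 10001111111
Gen 9 (rule 109): 10101000001
Gen 10 (rule 184): 01010100000
Gen 11 (rule 62): 11111110000
Gen 12 (rule 106): 10000010000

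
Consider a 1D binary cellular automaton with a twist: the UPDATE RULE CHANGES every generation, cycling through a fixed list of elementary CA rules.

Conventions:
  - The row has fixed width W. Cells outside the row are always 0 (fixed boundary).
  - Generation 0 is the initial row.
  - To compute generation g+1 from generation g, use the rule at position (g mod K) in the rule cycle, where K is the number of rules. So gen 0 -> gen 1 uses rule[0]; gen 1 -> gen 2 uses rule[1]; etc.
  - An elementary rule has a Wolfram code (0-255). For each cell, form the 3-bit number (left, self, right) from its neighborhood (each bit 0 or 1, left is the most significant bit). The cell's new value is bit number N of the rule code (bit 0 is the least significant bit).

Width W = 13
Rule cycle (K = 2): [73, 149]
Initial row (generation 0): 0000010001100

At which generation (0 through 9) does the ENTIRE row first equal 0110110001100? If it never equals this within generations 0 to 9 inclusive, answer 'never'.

Answer: 3

Derivation:
Gen 0: 0000010001100
Gen 1 (rule 73): 1111000101101
Gen 2 (rule 149): 0110110100001
Gen 3 (rule 73): 0110110001100
Gen 4 (rule 149): 0000001100011
Gen 5 (rule 73): 1111101101011
Gen 6 (rule 149): 0111000001000
Gen 7 (rule 73): 0101011100011
Gen 8 (rule 149): 0101001011000
Gen 9 (rule 73): 0000000011011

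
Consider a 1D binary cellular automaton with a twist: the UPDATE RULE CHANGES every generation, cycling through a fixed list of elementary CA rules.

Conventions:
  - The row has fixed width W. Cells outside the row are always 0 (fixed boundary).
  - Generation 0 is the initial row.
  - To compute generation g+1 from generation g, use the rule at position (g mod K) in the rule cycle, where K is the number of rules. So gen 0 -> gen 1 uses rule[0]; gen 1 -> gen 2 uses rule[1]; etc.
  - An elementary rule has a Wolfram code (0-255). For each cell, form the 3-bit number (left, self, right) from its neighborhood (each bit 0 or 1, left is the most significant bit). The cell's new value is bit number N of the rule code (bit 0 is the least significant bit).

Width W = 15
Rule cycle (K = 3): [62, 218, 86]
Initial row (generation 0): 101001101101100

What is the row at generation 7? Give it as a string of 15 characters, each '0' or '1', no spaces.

Gen 0: 101001101101100
Gen 1 (rule 62): 111111011011010
Gen 2 (rule 218): 111111011011001
Gen 3 (rule 86): 000001001001111
Gen 4 (rule 62): 000011111111000
Gen 5 (rule 218): 000111111111100
Gen 6 (rule 86): 001000000000110
Gen 7 (rule 62): 011100000001101

Answer: 011100000001101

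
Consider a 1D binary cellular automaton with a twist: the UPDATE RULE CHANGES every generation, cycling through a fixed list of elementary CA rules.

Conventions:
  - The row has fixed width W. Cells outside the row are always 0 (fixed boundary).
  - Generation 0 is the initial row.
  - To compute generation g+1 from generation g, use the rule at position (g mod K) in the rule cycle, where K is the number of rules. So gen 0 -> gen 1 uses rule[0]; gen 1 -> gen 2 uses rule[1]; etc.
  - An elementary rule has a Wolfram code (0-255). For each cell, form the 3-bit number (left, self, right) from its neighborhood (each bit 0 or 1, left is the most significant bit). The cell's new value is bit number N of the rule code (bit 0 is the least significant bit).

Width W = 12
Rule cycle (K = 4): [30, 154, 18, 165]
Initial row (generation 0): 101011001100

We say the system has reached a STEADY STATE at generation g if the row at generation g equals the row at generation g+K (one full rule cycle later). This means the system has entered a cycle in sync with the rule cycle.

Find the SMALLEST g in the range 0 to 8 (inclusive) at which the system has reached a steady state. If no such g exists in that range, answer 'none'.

Gen 0: 101011001100
Gen 1 (rule 30): 101010111010
Gen 2 (rule 154): 000000110001
Gen 3 (rule 18): 000001001010
Gen 4 (rule 165): 111101001110
Gen 5 (rule 30): 100001111001
Gen 6 (rule 154): 010011110110
Gen 7 (rule 18): 101100000001
Gen 8 (rule 165): 110001111101
Gen 9 (rule 30): 101011000001
Gen 10 (rule 154): 000010100010
Gen 11 (rule 18): 000100010101
Gen 12 (rule 165): 110101011111

Answer: none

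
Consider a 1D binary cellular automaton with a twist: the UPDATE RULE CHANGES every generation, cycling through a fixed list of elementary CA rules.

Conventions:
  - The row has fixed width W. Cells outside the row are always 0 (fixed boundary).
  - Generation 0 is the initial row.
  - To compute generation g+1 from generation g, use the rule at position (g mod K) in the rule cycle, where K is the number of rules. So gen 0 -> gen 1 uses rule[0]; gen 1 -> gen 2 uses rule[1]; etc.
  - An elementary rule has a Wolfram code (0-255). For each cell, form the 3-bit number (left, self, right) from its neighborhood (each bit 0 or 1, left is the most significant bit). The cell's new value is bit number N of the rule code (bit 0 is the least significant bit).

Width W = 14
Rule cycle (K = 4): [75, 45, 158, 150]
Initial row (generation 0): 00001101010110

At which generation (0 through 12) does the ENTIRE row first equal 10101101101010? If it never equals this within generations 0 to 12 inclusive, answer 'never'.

Answer: never

Derivation:
Gen 0: 00001101010110
Gen 1 (rule 75): 11111100000110
Gen 2 (rule 45): 10000001110100
Gen 3 (rule 158): 11000011100110
Gen 4 (rule 150): 00100101011001
Gen 5 (rule 75): 11001000011010
Gen 6 (rule 45): 10001011010110
Gen 7 (rule 158): 11011010010101
Gen 8 (rule 150): 00000011110101
Gen 9 (rule 75): 11111110010000
Gen 10 (rule 45): 10000000010111
Gen 11 (rule 158): 11000000110110
Gen 12 (rule 150): 00100001000001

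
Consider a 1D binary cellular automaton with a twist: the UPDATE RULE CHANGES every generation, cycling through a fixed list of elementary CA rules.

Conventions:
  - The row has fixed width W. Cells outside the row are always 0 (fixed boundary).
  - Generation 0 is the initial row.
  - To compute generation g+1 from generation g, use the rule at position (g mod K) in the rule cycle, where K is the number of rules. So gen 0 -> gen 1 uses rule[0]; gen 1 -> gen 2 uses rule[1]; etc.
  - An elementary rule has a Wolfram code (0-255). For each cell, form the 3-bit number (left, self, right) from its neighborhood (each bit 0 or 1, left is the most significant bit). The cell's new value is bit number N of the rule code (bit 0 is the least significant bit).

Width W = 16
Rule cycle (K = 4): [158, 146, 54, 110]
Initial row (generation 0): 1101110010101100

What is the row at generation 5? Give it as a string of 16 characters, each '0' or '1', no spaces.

Answer: 1010010011001110

Derivation:
Gen 0: 1101110010101100
Gen 1 (rule 158): 1001101110101010
Gen 2 (rule 146): 0110000100000001
Gen 3 (rule 54): 1001001110000011
Gen 4 (rule 110): 1011011010000111
Gen 5 (rule 158): 1010010011001110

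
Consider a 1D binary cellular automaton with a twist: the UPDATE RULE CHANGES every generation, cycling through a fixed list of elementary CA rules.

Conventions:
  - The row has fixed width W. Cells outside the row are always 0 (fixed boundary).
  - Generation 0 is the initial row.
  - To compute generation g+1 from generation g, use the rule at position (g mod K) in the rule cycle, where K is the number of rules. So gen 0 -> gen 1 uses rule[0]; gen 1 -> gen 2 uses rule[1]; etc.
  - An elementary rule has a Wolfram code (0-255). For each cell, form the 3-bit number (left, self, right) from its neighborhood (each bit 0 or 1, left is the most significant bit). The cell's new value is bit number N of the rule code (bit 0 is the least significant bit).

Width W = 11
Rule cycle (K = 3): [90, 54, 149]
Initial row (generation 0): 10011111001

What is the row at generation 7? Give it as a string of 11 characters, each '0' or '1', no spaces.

Gen 0: 10011111001
Gen 1 (rule 90): 01110001110
Gen 2 (rule 54): 10001010001
Gen 3 (rule 149): 11101011101
Gen 4 (rule 90): 10100010100
Gen 5 (rule 54): 11110111110
Gen 6 (rule 149): 01100011101
Gen 7 (rule 90): 11110110100

Answer: 11110110100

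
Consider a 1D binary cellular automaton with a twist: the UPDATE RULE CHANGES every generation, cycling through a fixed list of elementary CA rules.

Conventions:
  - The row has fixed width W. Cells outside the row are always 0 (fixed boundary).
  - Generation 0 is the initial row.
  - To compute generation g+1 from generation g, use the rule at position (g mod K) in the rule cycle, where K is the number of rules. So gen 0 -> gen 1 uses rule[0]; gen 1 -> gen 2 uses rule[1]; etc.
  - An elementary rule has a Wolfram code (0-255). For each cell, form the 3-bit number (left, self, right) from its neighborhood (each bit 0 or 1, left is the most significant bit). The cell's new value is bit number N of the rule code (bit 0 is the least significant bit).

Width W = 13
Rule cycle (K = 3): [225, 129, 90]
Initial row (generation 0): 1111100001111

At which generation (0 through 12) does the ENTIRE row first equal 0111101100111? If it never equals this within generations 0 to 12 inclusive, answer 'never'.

Answer: 1

Derivation:
Gen 0: 1111100001111
Gen 1 (rule 225): 0111101100111
Gen 2 (rule 129): 0011000000010
Gen 3 (rule 90): 0111100000101
Gen 4 (rule 225): 0011101110010
Gen 5 (rule 129): 1001000100000
Gen 6 (rule 90): 0110101010000
Gen 7 (rule 225): 0011010100111
Gen 8 (rule 129): 1000000000010
Gen 9 (rule 90): 0100000000101
Gen 10 (rule 225): 0001111110010
Gen 11 (rule 129): 1100111100000
Gen 12 (rule 90): 1111100110000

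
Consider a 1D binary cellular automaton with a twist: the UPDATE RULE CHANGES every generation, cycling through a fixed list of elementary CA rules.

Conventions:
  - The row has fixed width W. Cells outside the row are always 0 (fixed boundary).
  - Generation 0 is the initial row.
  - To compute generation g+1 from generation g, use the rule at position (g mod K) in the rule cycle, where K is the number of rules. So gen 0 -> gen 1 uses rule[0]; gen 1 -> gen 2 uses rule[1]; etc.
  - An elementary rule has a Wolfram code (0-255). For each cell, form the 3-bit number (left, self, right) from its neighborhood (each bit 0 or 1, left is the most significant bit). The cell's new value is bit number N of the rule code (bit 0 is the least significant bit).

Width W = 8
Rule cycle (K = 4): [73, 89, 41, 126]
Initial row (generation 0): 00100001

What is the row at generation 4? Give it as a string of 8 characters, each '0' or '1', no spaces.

Answer: 11111100

Derivation:
Gen 0: 00100001
Gen 1 (rule 73): 10001100
Gen 2 (rule 89): 01101111
Gen 3 (rule 41): 01011000
Gen 4 (rule 126): 11111100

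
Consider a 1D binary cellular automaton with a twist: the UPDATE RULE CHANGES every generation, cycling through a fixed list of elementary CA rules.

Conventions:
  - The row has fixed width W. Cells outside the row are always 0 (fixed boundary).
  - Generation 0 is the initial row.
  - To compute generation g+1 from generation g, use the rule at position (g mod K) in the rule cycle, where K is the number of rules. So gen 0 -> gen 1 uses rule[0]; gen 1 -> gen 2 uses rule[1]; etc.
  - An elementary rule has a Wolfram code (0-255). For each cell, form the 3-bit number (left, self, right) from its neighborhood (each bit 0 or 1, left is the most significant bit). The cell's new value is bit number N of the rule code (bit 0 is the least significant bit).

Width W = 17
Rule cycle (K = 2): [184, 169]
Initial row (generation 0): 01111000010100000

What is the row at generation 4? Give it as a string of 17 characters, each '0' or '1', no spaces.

Answer: 00101010100001100

Derivation:
Gen 0: 01111000010100000
Gen 1 (rule 184): 01110100001010000
Gen 2 (rule 169): 01101001100100111
Gen 3 (rule 184): 01010101010010110
Gen 4 (rule 169): 00101010100001100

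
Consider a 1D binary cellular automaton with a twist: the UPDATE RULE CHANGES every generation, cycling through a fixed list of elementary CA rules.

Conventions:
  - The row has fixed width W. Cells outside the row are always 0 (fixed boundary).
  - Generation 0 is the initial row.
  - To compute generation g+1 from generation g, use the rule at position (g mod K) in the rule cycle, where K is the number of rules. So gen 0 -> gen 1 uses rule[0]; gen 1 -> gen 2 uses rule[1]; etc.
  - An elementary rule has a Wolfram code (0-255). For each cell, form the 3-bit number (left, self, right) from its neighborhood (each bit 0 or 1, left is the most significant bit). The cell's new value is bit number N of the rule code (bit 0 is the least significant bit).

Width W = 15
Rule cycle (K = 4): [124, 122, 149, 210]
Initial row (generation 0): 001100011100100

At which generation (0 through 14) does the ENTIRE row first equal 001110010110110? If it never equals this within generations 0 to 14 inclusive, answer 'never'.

Answer: 1

Derivation:
Gen 0: 001100011100100
Gen 1 (rule 124): 001110010110110
Gen 2 (rule 122): 011011101111111
Gen 3 (rule 149): 000001000111110
Gen 4 (rule 210): 000010101011111
Gen 5 (rule 124): 000011111110001
Gen 6 (rule 122): 000110000011010
Gen 7 (rule 149): 110001111000011
Gen 8 (rule 210): 011010111100101
Gen 9 (rule 124): 011111100110111
Gen 10 (rule 122): 110000111111101
Gen 11 (rule 149): 001110011111001
Gen 12 (rule 210): 010111101111110
Gen 13 (rule 124): 011100111000011
Gen 14 (rule 122): 110111101100111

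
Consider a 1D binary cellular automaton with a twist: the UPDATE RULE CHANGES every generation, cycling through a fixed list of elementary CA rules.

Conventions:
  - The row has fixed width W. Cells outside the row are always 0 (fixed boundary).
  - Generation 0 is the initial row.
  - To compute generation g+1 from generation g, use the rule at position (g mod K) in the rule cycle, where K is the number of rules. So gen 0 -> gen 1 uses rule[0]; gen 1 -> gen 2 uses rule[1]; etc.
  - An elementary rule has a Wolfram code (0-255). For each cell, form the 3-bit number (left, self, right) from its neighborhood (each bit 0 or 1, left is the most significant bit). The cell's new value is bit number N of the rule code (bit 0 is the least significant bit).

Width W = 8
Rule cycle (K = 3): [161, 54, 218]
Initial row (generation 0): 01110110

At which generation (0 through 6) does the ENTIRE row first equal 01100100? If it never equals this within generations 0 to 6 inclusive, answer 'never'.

Gen 0: 01110110
Gen 1 (rule 161): 00101000
Gen 2 (rule 54): 01111100
Gen 3 (rule 218): 11111110
Gen 4 (rule 161): 01111100
Gen 5 (rule 54): 10000010
Gen 6 (rule 218): 01000101

Answer: never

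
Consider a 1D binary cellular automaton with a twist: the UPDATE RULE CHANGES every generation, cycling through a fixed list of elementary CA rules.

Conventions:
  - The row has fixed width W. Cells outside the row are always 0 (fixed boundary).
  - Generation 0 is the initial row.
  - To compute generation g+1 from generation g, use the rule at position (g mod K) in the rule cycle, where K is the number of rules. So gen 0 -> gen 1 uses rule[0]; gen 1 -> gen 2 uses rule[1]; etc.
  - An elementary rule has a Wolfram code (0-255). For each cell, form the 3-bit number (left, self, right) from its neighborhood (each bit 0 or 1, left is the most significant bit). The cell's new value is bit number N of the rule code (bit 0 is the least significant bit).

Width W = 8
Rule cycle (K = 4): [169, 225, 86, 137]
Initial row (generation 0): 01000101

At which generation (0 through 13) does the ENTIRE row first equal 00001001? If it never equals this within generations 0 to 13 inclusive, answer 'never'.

Answer: 13

Derivation:
Gen 0: 01000101
Gen 1 (rule 169): 00010010
Gen 2 (rule 225): 11000000
Gen 3 (rule 86): 01100000
Gen 4 (rule 137): 01001111
Gen 5 (rule 169): 00001110
Gen 6 (rule 225): 11100110
Gen 7 (rule 86): 00111011
Gen 8 (rule 137): 10110010
Gen 9 (rule 169): 01100000
Gen 10 (rule 225): 00101111
Gen 11 (rule 86): 01100001
Gen 12 (rule 137): 01001100
Gen 13 (rule 169): 00001001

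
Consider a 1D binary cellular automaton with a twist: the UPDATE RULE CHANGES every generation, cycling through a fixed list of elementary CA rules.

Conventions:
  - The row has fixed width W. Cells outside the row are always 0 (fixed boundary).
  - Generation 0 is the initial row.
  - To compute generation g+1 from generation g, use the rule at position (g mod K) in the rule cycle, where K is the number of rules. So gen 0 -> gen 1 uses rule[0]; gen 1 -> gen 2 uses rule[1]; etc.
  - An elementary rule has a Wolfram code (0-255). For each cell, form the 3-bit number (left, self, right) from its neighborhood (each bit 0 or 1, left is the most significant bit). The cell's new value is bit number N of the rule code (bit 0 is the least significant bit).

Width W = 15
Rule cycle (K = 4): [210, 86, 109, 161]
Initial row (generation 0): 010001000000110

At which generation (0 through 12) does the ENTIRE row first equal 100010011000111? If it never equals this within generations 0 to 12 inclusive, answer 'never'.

Answer: 9

Derivation:
Gen 0: 010001000000110
Gen 1 (rule 210): 101010100001011
Gen 2 (rule 86): 101010110011001
Gen 3 (rule 109): 111111110011001
Gen 4 (rule 161): 011111100000000
Gen 5 (rule 210): 101111110000000
Gen 6 (rule 86): 100000011000000
Gen 7 (rule 109): 101111011011111
Gen 8 (rule 161): 010110100101110
Gen 9 (rule 210): 100010011000111
Gen 10 (rule 86): 110111101101001
Gen 11 (rule 109): 111100111111001
Gen 12 (rule 161): 011000011110000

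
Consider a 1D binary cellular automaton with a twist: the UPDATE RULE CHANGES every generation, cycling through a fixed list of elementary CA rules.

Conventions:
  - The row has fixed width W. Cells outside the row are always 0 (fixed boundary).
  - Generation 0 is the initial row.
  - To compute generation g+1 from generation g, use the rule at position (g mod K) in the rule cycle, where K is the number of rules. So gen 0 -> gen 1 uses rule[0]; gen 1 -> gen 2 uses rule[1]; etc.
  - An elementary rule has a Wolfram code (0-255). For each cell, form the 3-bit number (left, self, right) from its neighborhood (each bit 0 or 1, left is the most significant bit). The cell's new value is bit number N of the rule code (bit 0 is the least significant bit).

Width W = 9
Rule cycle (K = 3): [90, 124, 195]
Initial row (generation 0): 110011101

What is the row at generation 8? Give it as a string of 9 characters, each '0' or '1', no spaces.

Answer: 011111001

Derivation:
Gen 0: 110011101
Gen 1 (rule 90): 111110100
Gen 2 (rule 124): 100011110
Gen 3 (rule 195): 001101110
Gen 4 (rule 90): 011101011
Gen 5 (rule 124): 010111111
Gen 6 (rule 195): 100011111
Gen 7 (rule 90): 010110001
Gen 8 (rule 124): 011111001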